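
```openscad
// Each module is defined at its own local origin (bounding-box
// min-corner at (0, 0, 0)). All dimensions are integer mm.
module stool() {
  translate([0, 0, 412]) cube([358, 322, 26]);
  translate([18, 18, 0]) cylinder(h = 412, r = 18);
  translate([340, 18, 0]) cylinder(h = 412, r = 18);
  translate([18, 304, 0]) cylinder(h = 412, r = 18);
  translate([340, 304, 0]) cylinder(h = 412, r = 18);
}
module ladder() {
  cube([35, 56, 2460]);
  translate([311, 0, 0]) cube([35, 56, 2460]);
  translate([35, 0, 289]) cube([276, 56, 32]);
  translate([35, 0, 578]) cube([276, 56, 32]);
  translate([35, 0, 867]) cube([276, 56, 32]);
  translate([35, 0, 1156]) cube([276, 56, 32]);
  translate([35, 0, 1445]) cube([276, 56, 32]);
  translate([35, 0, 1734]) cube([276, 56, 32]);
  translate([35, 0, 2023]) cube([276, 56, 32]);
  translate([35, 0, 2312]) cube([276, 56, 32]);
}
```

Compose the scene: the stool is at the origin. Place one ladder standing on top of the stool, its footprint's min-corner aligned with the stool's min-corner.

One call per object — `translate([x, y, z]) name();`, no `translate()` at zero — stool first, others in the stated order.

stool();
translate([0, 0, 438]) ladder();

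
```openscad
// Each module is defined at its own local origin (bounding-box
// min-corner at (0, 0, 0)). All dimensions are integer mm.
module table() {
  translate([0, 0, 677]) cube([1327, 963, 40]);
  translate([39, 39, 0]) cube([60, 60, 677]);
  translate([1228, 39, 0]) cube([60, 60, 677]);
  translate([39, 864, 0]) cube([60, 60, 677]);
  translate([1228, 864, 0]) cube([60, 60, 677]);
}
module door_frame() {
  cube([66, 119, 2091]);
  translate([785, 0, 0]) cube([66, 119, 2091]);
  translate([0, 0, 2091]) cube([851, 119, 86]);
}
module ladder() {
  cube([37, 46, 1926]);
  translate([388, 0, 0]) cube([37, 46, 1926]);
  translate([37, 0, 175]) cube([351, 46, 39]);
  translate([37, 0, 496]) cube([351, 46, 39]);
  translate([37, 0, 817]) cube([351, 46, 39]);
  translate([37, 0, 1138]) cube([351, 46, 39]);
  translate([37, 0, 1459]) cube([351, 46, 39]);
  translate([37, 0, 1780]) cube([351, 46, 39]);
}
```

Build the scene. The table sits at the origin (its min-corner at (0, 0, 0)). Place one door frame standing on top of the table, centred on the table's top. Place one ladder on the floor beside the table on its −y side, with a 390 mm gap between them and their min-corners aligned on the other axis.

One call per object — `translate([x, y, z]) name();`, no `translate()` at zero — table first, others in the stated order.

table();
translate([238, 422, 717]) door_frame();
translate([0, -436, 0]) ladder();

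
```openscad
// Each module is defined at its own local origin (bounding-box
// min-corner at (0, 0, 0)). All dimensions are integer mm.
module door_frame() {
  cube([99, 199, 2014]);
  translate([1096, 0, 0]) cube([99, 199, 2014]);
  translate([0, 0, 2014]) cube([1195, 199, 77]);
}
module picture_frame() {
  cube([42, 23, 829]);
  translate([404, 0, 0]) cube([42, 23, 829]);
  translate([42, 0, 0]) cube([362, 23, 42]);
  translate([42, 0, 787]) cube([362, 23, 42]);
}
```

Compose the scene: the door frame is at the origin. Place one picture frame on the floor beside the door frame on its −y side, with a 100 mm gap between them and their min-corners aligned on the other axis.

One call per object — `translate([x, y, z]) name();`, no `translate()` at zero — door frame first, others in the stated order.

door_frame();
translate([0, -123, 0]) picture_frame();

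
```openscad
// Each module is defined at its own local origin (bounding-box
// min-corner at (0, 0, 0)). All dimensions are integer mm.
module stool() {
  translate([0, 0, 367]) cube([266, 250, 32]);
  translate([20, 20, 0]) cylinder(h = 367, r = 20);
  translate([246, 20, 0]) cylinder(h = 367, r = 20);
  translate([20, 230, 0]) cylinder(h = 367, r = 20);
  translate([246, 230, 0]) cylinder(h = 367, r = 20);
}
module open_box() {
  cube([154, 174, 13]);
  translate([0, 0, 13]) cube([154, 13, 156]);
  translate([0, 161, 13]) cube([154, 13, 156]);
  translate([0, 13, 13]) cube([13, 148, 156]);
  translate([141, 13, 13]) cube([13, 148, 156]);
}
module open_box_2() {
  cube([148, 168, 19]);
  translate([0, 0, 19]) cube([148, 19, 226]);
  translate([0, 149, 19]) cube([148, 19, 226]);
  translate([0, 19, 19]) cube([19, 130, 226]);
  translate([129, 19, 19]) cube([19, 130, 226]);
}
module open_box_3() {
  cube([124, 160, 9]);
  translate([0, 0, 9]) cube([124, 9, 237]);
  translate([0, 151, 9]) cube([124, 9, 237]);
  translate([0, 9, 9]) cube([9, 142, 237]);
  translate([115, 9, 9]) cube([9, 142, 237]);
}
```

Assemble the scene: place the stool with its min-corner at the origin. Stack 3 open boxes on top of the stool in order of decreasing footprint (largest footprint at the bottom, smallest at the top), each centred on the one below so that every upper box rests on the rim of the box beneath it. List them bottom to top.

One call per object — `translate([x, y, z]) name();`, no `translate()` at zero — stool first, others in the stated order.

stool();
translate([56, 38, 399]) open_box();
translate([59, 41, 568]) open_box_2();
translate([71, 45, 813]) open_box_3();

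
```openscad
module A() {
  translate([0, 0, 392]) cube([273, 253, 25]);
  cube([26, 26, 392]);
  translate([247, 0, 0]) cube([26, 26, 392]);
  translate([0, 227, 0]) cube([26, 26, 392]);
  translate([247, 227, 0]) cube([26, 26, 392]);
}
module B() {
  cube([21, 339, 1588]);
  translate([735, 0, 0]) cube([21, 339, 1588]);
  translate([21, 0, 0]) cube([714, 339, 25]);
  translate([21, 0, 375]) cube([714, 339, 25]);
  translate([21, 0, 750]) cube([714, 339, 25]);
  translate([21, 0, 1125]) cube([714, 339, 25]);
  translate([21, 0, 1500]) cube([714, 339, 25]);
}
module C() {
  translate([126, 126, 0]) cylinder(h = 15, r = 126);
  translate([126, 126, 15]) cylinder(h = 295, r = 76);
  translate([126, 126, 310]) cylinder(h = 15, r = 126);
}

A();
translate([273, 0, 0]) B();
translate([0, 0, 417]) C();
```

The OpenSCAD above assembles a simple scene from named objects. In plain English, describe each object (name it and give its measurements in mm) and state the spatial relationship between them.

A is a four-legged stool. The seat is 273×253 mm, 25 mm thick, top at z = 417 mm. It stands on four square legs, each 26×26 mm in cross-section, from z = 0 to the seat underside, each flush with a corner of the seat.

B is a bookshelf 756 mm wide overall, 339 mm deep and 1588 mm tall. The two sides are 21 mm thick vertical panels. 5 horizontal shelves of 25 mm thickness span between the inner faces of the sides; the lowest shelf sits on the floor and shelves are stacked with a clear vertical gap of 350 mm between each pair.

C is a spool: two coaxial disc flanges of radius 126 mm and thickness 15 mm, joined by a core cylinder of radius 76 mm and height 295 mm. The lower flange rests on z = 0 and the three cylinders share a vertical axis.

The bookshelf is against the stool's +x side, with their −y faces flush. The spool is on top of the stool.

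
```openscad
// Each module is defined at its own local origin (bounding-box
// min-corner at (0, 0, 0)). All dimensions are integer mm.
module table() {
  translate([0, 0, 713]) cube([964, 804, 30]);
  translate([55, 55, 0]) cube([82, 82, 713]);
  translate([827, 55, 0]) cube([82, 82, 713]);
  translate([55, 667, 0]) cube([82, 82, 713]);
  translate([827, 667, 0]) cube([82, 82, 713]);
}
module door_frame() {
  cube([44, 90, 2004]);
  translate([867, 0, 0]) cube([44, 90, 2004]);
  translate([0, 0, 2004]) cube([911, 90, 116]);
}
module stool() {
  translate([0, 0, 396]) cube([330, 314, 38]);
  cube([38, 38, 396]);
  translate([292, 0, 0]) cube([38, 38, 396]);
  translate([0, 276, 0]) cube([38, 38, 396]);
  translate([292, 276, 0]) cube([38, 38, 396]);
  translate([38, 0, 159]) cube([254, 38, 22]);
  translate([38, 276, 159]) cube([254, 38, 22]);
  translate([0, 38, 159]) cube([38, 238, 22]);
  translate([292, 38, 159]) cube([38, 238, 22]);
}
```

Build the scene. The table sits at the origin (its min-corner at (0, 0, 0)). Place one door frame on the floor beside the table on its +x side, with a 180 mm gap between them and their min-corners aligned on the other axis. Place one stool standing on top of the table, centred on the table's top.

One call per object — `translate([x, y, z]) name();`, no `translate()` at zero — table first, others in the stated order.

table();
translate([1144, 0, 0]) door_frame();
translate([317, 245, 743]) stool();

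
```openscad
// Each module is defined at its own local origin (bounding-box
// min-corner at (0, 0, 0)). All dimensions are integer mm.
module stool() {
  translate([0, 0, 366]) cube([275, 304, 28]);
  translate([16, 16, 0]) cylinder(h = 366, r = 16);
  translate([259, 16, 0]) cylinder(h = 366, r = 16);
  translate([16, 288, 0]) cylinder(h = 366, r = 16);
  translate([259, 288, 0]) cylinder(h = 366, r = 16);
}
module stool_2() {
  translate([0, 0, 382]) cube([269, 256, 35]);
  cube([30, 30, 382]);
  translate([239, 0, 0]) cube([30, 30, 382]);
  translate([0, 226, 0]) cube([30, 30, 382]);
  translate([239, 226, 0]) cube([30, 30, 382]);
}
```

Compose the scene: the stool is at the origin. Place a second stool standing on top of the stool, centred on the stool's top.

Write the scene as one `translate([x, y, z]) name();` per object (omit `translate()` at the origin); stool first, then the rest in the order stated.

stool();
translate([3, 24, 394]) stool_2();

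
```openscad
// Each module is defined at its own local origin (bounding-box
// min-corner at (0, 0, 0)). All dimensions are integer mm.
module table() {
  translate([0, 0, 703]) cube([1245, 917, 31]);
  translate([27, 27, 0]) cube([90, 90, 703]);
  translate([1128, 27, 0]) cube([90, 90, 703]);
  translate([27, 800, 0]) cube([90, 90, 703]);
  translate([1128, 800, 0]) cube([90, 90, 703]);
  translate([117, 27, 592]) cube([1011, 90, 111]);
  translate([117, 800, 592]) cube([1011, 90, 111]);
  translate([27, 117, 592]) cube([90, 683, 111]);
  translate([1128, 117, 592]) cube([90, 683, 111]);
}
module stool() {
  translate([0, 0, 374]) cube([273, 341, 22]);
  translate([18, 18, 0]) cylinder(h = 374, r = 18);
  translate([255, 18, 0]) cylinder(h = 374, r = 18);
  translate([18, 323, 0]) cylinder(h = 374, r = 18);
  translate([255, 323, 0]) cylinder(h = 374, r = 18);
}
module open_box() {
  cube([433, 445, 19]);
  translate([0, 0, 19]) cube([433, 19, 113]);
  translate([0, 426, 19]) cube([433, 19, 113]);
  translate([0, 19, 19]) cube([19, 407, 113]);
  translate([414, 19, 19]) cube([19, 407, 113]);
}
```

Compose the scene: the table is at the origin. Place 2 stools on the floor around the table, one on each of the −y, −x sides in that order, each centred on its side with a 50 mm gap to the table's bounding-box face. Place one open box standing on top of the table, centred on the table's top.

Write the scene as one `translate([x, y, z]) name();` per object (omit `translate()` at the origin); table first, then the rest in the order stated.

table();
translate([486, -391, 0]) stool();
translate([-323, 288, 0]) stool();
translate([406, 236, 734]) open_box();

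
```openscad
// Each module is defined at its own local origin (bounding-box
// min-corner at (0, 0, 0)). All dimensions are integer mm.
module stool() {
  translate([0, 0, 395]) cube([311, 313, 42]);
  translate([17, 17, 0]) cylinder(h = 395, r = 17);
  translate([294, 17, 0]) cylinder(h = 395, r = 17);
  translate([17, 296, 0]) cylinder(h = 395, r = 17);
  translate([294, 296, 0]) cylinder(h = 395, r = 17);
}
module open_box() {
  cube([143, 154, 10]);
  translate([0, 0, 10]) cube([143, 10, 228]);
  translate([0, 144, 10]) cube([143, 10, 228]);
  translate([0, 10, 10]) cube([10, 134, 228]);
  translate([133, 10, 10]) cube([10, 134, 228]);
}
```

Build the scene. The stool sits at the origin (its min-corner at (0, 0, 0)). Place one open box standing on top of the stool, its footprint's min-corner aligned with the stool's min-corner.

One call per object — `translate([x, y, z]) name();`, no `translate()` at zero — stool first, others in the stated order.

stool();
translate([0, 0, 437]) open_box();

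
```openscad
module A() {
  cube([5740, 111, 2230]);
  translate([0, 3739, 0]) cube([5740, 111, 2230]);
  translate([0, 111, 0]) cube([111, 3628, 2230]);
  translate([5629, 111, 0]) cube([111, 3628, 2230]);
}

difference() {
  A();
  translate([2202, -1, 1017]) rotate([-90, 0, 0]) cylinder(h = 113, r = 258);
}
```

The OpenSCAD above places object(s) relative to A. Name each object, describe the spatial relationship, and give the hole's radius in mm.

A is a house frame. The house frame has a circular hole through its front wall. The hole's radius is 258 mm.

The subtracted cylinder has r = 258 mm.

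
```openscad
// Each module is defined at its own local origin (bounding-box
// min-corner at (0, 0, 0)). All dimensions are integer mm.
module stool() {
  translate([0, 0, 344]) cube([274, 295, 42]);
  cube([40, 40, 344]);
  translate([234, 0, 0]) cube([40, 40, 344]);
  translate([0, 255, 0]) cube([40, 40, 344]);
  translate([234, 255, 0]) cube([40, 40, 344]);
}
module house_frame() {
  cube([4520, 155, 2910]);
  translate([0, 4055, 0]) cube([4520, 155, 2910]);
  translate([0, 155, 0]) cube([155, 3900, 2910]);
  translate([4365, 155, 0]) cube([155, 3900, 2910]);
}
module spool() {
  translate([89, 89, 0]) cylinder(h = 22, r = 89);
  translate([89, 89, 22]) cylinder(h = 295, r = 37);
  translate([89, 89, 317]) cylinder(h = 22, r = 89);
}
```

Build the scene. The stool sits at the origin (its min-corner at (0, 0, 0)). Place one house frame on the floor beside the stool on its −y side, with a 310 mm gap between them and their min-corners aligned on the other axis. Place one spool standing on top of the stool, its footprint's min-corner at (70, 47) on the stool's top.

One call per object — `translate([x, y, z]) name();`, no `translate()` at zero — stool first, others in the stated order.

stool();
translate([0, -4520, 0]) house_frame();
translate([70, 47, 386]) spool();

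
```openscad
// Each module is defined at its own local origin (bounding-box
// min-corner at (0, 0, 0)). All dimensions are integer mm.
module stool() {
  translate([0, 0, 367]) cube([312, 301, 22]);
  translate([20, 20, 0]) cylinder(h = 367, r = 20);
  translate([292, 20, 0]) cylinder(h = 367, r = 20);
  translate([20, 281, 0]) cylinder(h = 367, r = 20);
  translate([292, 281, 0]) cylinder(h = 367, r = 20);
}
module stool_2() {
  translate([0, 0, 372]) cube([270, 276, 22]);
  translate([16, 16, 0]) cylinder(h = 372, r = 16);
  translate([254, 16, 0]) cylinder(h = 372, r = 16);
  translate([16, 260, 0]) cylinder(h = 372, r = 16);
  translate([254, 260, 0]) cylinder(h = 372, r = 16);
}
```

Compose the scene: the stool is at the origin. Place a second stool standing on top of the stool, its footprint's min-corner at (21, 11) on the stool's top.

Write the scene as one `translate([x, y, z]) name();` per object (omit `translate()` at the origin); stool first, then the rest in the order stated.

stool();
translate([21, 11, 389]) stool_2();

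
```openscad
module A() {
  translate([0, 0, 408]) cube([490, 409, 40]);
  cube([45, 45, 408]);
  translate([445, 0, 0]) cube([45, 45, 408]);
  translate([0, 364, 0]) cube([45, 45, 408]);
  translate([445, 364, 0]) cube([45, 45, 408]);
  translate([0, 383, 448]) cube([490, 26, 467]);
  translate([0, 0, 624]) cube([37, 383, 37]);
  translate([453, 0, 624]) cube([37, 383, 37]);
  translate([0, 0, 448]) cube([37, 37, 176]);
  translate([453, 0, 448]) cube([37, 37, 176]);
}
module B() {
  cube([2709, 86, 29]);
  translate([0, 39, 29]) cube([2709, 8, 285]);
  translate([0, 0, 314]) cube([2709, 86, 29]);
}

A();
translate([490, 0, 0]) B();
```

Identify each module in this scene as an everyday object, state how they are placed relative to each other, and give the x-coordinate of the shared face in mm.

A is a chair. B is an I-beam. The I-beam is against the chair's +x side, with their −y faces flush. The x-coordinate of the shared face is 490 mm.

The chair's +x face and the I-beam's −x face are both at x = 490 mm.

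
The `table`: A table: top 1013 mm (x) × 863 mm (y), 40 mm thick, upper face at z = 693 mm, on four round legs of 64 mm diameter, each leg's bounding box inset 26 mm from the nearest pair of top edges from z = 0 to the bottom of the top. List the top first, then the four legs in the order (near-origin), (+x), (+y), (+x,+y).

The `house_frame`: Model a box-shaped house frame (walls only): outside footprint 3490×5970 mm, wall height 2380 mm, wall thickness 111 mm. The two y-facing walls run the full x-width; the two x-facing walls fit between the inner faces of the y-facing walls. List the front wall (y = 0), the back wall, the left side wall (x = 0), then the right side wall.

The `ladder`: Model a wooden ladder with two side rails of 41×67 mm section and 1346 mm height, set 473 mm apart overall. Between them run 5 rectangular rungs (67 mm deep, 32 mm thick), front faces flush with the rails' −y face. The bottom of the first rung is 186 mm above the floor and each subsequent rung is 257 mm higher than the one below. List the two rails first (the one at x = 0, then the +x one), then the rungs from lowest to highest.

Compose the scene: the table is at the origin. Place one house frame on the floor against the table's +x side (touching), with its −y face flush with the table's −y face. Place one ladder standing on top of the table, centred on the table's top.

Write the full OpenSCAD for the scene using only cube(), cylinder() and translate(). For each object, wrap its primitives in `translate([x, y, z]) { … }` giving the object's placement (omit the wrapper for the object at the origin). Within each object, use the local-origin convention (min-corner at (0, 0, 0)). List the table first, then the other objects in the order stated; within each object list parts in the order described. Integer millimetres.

translate([0, 0, 653]) cube([1013, 863, 40]);
translate([58, 58, 0]) cylinder(h = 653, r = 32);
translate([955, 58, 0]) cylinder(h = 653, r = 32);
translate([58, 805, 0]) cylinder(h = 653, r = 32);
translate([955, 805, 0]) cylinder(h = 653, r = 32);
translate([1013, 0, 0]) {
  cube([3490, 111, 2380]);
  translate([0, 5859, 0]) cube([3490, 111, 2380]);
  translate([0, 111, 0]) cube([111, 5748, 2380]);
  translate([3379, 111, 0]) cube([111, 5748, 2380]);
}
translate([270, 398, 693]) {
  cube([41, 67, 1346]);
  translate([432, 0, 0]) cube([41, 67, 1346]);
  translate([41, 0, 186]) cube([391, 67, 32]);
  translate([41, 0, 443]) cube([391, 67, 32]);
  translate([41, 0, 700]) cube([391, 67, 32]);
  translate([41, 0, 957]) cube([391, 67, 32]);
  translate([41, 0, 1214]) cube([391, 67, 32]);
}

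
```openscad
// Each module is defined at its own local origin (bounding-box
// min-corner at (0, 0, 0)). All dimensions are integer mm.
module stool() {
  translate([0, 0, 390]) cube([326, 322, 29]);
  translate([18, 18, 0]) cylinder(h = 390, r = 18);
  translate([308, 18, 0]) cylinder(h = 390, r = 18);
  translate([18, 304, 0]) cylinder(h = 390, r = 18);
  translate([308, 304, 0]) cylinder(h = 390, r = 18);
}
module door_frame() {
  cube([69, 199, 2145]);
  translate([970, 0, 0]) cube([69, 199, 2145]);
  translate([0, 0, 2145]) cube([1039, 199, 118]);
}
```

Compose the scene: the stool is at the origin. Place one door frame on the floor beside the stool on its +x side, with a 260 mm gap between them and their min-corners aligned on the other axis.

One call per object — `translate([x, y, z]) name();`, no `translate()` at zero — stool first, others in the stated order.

stool();
translate([586, 0, 0]) door_frame();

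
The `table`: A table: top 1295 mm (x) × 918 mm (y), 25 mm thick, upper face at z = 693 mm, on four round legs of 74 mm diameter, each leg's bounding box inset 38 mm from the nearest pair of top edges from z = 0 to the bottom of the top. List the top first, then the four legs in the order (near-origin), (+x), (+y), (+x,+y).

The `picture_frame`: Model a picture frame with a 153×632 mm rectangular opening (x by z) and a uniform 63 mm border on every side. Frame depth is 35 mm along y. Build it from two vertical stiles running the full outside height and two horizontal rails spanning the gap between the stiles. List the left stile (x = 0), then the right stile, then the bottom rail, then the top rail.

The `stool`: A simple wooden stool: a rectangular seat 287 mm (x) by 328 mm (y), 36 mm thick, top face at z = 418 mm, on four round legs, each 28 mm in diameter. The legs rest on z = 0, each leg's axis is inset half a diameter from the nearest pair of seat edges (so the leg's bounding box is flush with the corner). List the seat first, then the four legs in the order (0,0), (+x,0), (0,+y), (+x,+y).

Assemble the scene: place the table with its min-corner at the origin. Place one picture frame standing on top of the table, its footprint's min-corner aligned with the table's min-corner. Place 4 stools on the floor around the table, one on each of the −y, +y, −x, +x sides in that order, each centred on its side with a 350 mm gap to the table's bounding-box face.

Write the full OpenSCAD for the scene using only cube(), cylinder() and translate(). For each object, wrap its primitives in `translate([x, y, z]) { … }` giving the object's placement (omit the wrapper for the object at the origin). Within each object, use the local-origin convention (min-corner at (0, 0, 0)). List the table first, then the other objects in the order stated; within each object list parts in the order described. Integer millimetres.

translate([0, 0, 668]) cube([1295, 918, 25]);
translate([75, 75, 0]) cylinder(h = 668, r = 37);
translate([1220, 75, 0]) cylinder(h = 668, r = 37);
translate([75, 843, 0]) cylinder(h = 668, r = 37);
translate([1220, 843, 0]) cylinder(h = 668, r = 37);
translate([0, 0, 693]) {
  cube([63, 35, 758]);
  translate([216, 0, 0]) cube([63, 35, 758]);
  translate([63, 0, 0]) cube([153, 35, 63]);
  translate([63, 0, 695]) cube([153, 35, 63]);
}
translate([504, -678, 0]) {
  translate([0, 0, 382]) cube([287, 328, 36]);
  translate([14, 14, 0]) cylinder(h = 382, r = 14);
  translate([273, 14, 0]) cylinder(h = 382, r = 14);
  translate([14, 314, 0]) cylinder(h = 382, r = 14);
  translate([273, 314, 0]) cylinder(h = 382, r = 14);
}
translate([504, 1268, 0]) {
  translate([0, 0, 382]) cube([287, 328, 36]);
  translate([14, 14, 0]) cylinder(h = 382, r = 14);
  translate([273, 14, 0]) cylinder(h = 382, r = 14);
  translate([14, 314, 0]) cylinder(h = 382, r = 14);
  translate([273, 314, 0]) cylinder(h = 382, r = 14);
}
translate([-637, 295, 0]) {
  translate([0, 0, 382]) cube([287, 328, 36]);
  translate([14, 14, 0]) cylinder(h = 382, r = 14);
  translate([273, 14, 0]) cylinder(h = 382, r = 14);
  translate([14, 314, 0]) cylinder(h = 382, r = 14);
  translate([273, 314, 0]) cylinder(h = 382, r = 14);
}
translate([1645, 295, 0]) {
  translate([0, 0, 382]) cube([287, 328, 36]);
  translate([14, 14, 0]) cylinder(h = 382, r = 14);
  translate([273, 14, 0]) cylinder(h = 382, r = 14);
  translate([14, 314, 0]) cylinder(h = 382, r = 14);
  translate([273, 314, 0]) cylinder(h = 382, r = 14);
}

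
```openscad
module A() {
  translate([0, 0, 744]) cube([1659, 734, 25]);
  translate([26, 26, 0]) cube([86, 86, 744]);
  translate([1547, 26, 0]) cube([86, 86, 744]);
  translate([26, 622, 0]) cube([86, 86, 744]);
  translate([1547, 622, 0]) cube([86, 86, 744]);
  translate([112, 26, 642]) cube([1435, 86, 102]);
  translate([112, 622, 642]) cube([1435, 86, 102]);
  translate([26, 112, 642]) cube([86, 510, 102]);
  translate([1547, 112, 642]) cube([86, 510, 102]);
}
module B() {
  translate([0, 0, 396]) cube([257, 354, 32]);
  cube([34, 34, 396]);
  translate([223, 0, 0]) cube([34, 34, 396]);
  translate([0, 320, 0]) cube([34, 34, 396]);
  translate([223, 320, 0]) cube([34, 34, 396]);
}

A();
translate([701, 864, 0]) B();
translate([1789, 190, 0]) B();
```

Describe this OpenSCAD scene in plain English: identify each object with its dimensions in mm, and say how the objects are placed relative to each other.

A is a rectangular dining table. The top is 1659×734×25 mm with its upper surface at z = 769 mm. It stands on four 86×86 mm square legs, each inset 26 mm from the nearest pair of top edges, running from the floor to the underside of the top. Four apron rails, 86 mm thick and 102 mm tall, run between adjacent legs with their top edges flush with the underside of the top and their outer faces flush with the legs' outer faces.

B is a four-legged stool. The seat is 257×354 mm, 32 mm thick, top at z = 428 mm. It stands on four square legs, each 34×34 mm in cross-section, from z = 0 to the seat underside, each flush with a corner of the seat.

Two stools sit around the table at the +y, +x sides.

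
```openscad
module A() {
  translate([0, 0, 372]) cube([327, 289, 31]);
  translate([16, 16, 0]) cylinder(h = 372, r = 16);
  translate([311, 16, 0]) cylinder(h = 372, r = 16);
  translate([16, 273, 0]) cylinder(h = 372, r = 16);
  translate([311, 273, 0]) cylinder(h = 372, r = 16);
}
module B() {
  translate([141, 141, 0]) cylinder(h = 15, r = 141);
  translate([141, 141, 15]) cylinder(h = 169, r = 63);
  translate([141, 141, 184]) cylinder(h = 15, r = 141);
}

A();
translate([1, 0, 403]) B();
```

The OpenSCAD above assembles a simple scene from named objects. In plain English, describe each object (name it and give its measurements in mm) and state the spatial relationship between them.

A is a four-legged stool. The seat is 327×289 mm, 31 mm thick, top at z = 403 mm. It stands on four round legs, each 32 mm in diameter, from z = 0 to the seat underside, each leg's axis is inset half a diameter from the nearest pair of seat edges (so the leg's bounding box is flush with the corner).

B is a spool: two coaxial disc flanges of radius 141 mm and thickness 15 mm, joined by a core cylinder of radius 63 mm and height 169 mm. The lower flange rests on z = 0 and the three cylinders share a vertical axis.

The spool is on top of the stool.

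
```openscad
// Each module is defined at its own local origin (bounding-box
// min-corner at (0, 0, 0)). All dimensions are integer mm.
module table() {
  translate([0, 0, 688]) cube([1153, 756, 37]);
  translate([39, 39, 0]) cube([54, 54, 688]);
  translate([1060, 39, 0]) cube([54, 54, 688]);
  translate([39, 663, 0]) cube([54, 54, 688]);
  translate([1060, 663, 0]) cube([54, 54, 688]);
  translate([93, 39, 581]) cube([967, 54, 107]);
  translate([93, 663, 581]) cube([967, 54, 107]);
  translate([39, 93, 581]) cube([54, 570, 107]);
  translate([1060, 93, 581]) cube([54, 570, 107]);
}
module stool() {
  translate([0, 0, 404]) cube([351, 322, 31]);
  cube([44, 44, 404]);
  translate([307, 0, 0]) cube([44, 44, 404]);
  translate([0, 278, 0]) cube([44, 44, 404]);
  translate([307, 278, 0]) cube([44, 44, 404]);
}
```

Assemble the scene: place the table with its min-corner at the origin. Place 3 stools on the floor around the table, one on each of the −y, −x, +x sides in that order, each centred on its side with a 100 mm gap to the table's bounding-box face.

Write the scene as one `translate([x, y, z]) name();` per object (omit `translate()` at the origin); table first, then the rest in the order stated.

table();
translate([401, -422, 0]) stool();
translate([-451, 217, 0]) stool();
translate([1253, 217, 0]) stool();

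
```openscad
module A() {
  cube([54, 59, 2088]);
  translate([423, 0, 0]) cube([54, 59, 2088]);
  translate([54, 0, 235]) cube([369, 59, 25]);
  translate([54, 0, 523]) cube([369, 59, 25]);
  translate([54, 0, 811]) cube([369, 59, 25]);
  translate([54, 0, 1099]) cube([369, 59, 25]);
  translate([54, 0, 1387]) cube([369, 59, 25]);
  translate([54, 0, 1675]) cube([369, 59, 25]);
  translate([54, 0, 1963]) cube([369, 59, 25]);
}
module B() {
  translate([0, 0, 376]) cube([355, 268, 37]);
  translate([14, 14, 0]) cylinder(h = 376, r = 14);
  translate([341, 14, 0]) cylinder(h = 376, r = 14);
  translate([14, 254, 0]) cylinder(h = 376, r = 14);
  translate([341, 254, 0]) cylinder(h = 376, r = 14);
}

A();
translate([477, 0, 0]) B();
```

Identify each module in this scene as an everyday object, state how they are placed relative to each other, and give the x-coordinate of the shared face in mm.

A is a ladder. B is a stool. The stool is against the ladder's +x side, with their −y faces flush. The x-coordinate of the shared face is 477 mm.

The ladder's +x face and the stool's −x face are both at x = 477 mm.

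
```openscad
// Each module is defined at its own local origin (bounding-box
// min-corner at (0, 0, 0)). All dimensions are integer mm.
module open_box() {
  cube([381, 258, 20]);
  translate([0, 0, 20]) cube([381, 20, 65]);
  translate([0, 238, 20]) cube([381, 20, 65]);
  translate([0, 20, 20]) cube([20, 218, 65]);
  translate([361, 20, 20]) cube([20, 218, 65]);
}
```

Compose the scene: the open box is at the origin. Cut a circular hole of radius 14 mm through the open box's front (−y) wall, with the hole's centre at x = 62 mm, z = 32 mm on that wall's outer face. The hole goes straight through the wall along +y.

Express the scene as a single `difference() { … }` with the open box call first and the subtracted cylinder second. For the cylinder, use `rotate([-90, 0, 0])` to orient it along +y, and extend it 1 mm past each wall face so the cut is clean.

difference() {
  open_box();
  translate([62, -1, 32]) rotate([-90, 0, 0]) cylinder(h = 22, r = 14);
}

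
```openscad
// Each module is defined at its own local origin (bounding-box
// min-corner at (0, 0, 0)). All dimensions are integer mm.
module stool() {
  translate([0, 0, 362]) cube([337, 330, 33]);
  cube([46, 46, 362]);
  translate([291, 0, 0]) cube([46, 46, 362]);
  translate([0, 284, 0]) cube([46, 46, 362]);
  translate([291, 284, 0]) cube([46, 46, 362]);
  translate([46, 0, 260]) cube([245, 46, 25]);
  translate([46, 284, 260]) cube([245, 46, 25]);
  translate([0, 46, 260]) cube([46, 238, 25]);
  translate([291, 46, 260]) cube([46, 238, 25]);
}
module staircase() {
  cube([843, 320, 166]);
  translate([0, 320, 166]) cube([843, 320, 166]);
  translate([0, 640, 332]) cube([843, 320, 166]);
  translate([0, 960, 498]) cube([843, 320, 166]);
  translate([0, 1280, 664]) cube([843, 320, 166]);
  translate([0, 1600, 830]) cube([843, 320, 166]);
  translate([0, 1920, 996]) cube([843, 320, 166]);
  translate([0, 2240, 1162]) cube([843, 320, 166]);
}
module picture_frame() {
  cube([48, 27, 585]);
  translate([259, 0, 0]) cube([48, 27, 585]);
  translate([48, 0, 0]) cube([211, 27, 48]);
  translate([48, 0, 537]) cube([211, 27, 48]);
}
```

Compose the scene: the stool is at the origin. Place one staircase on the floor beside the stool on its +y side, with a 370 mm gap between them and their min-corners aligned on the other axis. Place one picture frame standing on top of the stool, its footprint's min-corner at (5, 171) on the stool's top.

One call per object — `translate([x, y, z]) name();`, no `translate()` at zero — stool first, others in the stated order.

stool();
translate([0, 700, 0]) staircase();
translate([5, 171, 395]) picture_frame();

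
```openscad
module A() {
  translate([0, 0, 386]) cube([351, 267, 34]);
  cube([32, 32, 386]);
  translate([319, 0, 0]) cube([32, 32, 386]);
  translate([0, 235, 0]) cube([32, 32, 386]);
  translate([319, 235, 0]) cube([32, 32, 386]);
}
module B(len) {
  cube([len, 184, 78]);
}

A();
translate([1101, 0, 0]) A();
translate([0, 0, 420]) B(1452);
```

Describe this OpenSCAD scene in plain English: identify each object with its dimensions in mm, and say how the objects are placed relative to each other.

A is a four-legged stool. The seat is 351×267 mm, 34 mm thick, top at z = 420 mm. It stands on four square legs, each 32×32 mm in cross-section, from z = 0 to the seat underside, each flush with a corner of the seat.

B is a rectangular beam 1452 mm long (x), 184 mm deep (y), 78 mm thick (z).

The beam spans the tops of two stools placed 750 mm apart, resting at z = 420 mm.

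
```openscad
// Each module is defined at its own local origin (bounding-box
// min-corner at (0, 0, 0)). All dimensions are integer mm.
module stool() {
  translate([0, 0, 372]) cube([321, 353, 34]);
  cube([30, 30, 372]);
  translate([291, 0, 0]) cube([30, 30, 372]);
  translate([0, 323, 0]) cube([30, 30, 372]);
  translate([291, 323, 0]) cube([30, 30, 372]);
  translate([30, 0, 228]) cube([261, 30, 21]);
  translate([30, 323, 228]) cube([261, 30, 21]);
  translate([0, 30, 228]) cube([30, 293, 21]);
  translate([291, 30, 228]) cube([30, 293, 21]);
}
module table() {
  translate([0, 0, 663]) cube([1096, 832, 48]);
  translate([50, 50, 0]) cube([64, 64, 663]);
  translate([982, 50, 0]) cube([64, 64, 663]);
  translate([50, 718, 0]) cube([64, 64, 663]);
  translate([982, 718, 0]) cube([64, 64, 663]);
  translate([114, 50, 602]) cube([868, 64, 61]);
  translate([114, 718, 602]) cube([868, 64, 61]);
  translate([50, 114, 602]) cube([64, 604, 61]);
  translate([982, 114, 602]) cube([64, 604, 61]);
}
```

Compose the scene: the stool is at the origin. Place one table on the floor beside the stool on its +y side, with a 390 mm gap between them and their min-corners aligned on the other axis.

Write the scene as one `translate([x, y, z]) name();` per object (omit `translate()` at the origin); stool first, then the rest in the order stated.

stool();
translate([0, 743, 0]) table();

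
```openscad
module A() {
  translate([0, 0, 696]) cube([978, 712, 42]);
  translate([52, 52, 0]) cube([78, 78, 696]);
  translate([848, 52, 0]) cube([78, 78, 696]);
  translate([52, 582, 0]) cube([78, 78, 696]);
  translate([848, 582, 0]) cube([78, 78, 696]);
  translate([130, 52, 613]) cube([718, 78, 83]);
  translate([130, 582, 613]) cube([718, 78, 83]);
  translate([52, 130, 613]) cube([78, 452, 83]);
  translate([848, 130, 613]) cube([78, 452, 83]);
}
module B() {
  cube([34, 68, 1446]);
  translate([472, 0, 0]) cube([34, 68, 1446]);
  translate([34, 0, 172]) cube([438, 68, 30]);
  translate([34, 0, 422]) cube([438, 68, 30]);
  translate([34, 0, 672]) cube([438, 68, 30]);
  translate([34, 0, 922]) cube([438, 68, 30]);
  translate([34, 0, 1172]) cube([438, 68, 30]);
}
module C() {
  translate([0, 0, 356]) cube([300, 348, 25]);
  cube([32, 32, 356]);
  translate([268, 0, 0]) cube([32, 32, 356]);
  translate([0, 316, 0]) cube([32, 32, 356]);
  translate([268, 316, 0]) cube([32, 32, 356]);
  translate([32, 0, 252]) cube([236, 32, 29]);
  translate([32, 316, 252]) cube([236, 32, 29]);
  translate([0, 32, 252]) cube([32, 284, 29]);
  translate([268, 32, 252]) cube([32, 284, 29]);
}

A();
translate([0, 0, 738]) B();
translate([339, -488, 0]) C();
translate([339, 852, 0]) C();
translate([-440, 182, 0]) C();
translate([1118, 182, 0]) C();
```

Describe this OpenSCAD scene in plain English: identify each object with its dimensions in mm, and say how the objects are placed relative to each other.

A is a table: top 978 mm (x) × 712 mm (y), 42 mm thick, upper face at z = 738 mm, on four 78×78 mm square legs, each inset 52 mm from the nearest pair of top edges, running from z = 0 to the bottom of the top. Four apron rails, 78 mm thick and 83 mm tall, run between adjacent legs with their top edges flush with the underside of the top and their outer faces flush with the legs' outer faces.

B is a straight ladder. Two 34×68 mm vertical rails, 1446 mm tall, stand 506 mm apart (outside-to-outside) with their front faces coplanar on the −y side. 5 rungs, each 68 mm deep and 30 mm tall, span between the inner faces of the rails, front faces flush with the rails. The lowest rung's underside is at z = 172 mm and rungs are spaced 250 mm apart (underside to underside).

C is a simple wooden stool: a rectangular seat 300 mm (x) by 348 mm (y), 25 mm thick, top face at z = 381 mm, on four square legs, each 32×32 mm in cross-section. The legs rest on z = 0, each flush with a corner of the seat. Four stretchers, 32 mm wide and 29 mm tall, connect adjacent legs with their undersides at z = 252 mm, each running between the inner faces of the legs it joins and aligned with the legs' outer faces on the other axis.

The ladder is on top of the table. Four stools sit around the table at the −y, +y, −x, +x sides.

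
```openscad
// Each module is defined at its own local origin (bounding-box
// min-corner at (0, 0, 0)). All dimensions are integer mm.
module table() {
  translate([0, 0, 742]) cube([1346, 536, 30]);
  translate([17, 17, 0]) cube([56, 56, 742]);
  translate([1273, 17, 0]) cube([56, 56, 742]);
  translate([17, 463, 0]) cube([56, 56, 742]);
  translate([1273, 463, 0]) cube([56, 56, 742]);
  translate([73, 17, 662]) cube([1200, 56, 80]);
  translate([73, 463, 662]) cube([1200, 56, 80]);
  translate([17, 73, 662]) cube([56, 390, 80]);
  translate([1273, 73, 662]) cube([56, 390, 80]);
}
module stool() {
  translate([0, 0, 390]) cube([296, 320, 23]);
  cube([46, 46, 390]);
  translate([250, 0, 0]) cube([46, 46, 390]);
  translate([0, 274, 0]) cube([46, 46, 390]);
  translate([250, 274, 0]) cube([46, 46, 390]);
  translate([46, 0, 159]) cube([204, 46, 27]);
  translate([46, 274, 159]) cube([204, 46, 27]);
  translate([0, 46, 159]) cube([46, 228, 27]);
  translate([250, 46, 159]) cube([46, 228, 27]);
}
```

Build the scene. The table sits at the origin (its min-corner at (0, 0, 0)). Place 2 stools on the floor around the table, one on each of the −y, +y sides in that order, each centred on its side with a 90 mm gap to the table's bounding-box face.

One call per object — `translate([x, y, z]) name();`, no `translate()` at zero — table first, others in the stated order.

table();
translate([525, -410, 0]) stool();
translate([525, 626, 0]) stool();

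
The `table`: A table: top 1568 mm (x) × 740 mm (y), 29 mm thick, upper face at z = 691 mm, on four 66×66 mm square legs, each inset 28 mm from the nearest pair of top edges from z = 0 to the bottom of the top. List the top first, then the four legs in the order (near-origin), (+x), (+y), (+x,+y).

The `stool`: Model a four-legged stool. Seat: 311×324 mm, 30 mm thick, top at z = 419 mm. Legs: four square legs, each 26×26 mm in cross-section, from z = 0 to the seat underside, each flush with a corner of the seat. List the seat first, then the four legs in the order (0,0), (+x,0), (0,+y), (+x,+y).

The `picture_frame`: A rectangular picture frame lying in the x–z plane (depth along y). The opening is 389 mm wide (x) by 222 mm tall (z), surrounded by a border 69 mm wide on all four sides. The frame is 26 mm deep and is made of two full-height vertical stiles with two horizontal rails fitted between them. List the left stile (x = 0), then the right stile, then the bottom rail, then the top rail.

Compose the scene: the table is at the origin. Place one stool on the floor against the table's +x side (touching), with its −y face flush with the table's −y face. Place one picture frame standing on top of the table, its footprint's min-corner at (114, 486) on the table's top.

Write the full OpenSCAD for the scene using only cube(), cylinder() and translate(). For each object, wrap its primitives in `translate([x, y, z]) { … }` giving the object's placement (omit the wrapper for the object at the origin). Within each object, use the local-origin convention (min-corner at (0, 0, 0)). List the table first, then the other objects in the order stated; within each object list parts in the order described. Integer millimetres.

translate([0, 0, 662]) cube([1568, 740, 29]);
translate([28, 28, 0]) cube([66, 66, 662]);
translate([1474, 28, 0]) cube([66, 66, 662]);
translate([28, 646, 0]) cube([66, 66, 662]);
translate([1474, 646, 0]) cube([66, 66, 662]);
translate([1568, 0, 0]) {
  translate([0, 0, 389]) cube([311, 324, 30]);
  cube([26, 26, 389]);
  translate([285, 0, 0]) cube([26, 26, 389]);
  translate([0, 298, 0]) cube([26, 26, 389]);
  translate([285, 298, 0]) cube([26, 26, 389]);
}
translate([114, 486, 691]) {
  cube([69, 26, 360]);
  translate([458, 0, 0]) cube([69, 26, 360]);
  translate([69, 0, 0]) cube([389, 26, 69]);
  translate([69, 0, 291]) cube([389, 26, 69]);
}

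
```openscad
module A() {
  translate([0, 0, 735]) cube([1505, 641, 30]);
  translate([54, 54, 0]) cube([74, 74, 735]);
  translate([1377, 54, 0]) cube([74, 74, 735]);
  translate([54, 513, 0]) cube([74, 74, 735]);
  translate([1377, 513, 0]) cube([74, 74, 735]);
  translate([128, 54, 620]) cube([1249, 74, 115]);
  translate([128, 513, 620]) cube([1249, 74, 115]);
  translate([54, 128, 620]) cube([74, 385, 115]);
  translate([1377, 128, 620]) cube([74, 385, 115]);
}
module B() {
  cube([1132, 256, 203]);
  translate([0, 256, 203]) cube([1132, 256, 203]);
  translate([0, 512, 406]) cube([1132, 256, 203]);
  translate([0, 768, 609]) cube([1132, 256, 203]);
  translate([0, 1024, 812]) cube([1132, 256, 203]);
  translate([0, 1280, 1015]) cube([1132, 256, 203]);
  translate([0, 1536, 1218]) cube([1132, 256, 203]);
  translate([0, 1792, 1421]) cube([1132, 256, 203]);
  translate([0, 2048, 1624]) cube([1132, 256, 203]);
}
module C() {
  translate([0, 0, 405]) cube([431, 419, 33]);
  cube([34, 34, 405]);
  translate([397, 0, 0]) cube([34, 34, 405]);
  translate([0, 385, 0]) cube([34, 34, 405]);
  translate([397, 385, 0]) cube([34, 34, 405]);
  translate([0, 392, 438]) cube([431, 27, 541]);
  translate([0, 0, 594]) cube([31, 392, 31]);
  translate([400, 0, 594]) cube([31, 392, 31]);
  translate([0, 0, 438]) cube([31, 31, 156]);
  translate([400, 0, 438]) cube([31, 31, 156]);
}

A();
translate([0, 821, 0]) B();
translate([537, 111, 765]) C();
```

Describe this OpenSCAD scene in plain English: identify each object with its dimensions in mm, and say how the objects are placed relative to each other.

A is a rectangular dining table. The top is 1505×641×30 mm with its upper surface at z = 765 mm. It stands on four 74×74 mm square legs, each inset 54 mm from the nearest pair of top edges, running from the floor to the underside of the top. Four apron rails, 74 mm thick and 115 mm tall, run between adjacent legs with their top edges flush with the underside of the top and their outer faces flush with the legs' outer faces.

B is a run of 9 identical solid stair steps. Each tread is 1132×256 mm and each step block is 203 mm high. Step 1 rests on the floor; step k is offset from step 1 by (k−1)×256 mm in y and (k−1)×203 mm in z.

C is a chair. The seat is a 431×419×33 mm slab with its top at z = 438 mm, on four 34×34 mm corner legs (flush with the seat edges, standing on z = 0). A flat backrest 27 mm thick, 541 mm tall, spans the full seat width and rises from the seat top along its +y edge, rear face flush with the rear of the seat. Two armrests of 31×31 mm section run along each side from the seat's front edge to the front of the backrest, top faces 187 mm above the seat top and outer faces flush with the seat's x-edges; a 31×31 mm post under the front of each armrest stands on the seat at the front corner.

The staircase is on the floor beside the table on its +y side. The chair is on top of the table, centred.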